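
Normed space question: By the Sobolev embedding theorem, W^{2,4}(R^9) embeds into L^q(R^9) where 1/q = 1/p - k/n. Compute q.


Using the Sobolev embedding formula: 1/q = 1/p - k/n
1/q = 1/4 - 2/9 = 1/36
q = 1/(1/36) = 36

36.0000


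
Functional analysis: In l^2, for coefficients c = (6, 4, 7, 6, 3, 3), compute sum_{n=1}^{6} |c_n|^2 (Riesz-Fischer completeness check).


sum |c_n|^2 = 6^2 + 4^2 + 7^2 + 6^2 + 3^2 + 3^2
= 36 + 16 + 49 + 36 + 9 + 9
= 155

155


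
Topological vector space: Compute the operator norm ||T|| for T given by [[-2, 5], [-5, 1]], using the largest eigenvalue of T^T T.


A^T A = [[29, -15], [-15, 26]]
trace(A^T A) = 55, det(A^T A) = 529
discriminant = 55^2 - 4*529 = 909
Largest eigenvalue of A^T A = (trace + sqrt(disc))/2 = 42.5748
||T|| = sqrt(42.5748) = 6.5249

6.5249


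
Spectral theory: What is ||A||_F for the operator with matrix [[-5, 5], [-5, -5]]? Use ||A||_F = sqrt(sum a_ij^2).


||A||_F^2 = sum a_ij^2
= (-5)^2 + 5^2 + (-5)^2 + (-5)^2
= 25 + 25 + 25 + 25 = 100
||A||_F = sqrt(100) = 10.0000

10.0000


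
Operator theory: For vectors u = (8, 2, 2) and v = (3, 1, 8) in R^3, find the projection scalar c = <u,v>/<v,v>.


Computing <u,v> = 8*3 + 2*1 + 2*8 = 42
Computing <v,v> = 3^2 + 1^2 + 8^2 = 74
Projection coefficient = 42/74 = 0.5676

0.5676


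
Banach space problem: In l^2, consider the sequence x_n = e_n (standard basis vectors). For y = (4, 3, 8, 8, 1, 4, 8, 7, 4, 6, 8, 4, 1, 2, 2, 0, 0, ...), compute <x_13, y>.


x_13 = e_13 is the standard basis vector with 1 in position 13.
<x_13, y> = y_13 = 1
As n -> infinity, <x_n, y> -> 0, confirming weak convergence of (x_n) to 0.

1


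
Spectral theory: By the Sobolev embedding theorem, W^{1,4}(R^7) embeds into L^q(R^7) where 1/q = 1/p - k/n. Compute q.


Using the Sobolev embedding formula: 1/q = 1/p - k/n
1/q = 1/4 - 1/7 = 3/28
q = 1/(3/28) = 28/3 = 9.3333

9.3333


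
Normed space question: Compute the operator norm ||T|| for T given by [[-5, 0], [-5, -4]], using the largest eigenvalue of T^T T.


A^T A = [[50, 20], [20, 16]]
trace(A^T A) = 66, det(A^T A) = 400
discriminant = 66^2 - 4*400 = 2756
Largest eigenvalue of A^T A = (trace + sqrt(disc))/2 = 59.2488
||T|| = sqrt(59.2488) = 7.6973

7.6973


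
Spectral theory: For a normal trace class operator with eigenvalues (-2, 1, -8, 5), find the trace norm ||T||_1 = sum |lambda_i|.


For a normal operator, singular values equal |eigenvalues|.
Trace norm = sum |lambda_i| = 2 + 1 + 8 + 5
= 16

16


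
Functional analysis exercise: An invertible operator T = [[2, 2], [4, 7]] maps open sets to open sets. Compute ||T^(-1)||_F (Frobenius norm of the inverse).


det(T) = 2*7 - 2*4 = 6
T^(-1) = (1/6) * [[7, -2], [-4, 2]] = [[1.1667, -0.3333], [-0.6667, 0.3333]]
||T^(-1)||_F^2 = 1.1667^2 + (-0.3333)^2 + (-0.6667)^2 + 0.3333^2 = 2.0278
||T^(-1)||_F = sqrt(2.0278) = 1.4240

1.4240


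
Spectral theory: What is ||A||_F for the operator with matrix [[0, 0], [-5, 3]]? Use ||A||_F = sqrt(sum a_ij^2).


||A||_F^2 = sum a_ij^2
= 0^2 + 0^2 + (-5)^2 + 3^2
= 0 + 0 + 25 + 9 = 34
||A||_F = sqrt(34) = 5.8310

5.8310


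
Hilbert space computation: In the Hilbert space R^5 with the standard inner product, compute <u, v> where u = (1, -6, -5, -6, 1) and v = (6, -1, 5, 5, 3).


Computing the standard inner product <u, v> = sum u_i * v_i
= 1*6 + -6*-1 + -5*5 + -6*5 + 1*3
= 6 + 6 + -25 + -30 + 3
= -40

-40


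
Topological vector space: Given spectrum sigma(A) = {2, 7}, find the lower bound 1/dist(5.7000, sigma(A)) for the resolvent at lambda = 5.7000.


dist(5.7000, {2, 7}) = min(|5.7000 - 2|, |5.7000 - 7|)
= min(3.7000, 1.3000) = 1.3000
Resolvent bound = 1/1.3000 = 0.7692

0.7692


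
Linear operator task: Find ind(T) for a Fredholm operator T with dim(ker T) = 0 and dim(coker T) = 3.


The Fredholm index is defined as ind(T) = dim(ker T) - dim(coker T)
= 0 - 3
= -3

-3


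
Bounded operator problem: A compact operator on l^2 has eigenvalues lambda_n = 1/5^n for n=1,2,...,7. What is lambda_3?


The eigenvalue formula gives lambda_3 = 1/5^3
= 1/125
= 0.0080

0.0080


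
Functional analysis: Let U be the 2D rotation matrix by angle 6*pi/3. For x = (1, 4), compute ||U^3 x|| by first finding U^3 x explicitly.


U is a rotation by theta = 6*pi/3
U^3 = rotation by 3*theta = 18*pi/3 = 0*pi/3 (mod 2*pi)
cos(0*pi/3) = 1.0000, sin(0*pi/3) = 0.0000
U^3 x = (1.0000 * 1 - 0.0000 * 4, 0.0000 * 1 + 1.0000 * 4)
= (1.0000, 4.0000)
||U^3 x|| = sqrt(1.0000^2 + 4.0000^2) = sqrt(17.0000) = 4.1231

4.1231


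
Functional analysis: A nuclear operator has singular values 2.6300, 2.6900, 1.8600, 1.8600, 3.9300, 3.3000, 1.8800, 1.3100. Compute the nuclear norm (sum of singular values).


The nuclear norm is the sum of all singular values.
||T||_1 = 2.6300 + 2.6900 + 1.8600 + 1.8600 + 3.9300 + 3.3000 + 1.8800 + 1.3100
= 19.4600

19.4600


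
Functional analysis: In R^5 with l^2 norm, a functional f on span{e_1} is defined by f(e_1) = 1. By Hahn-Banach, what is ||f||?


The norm of f is given by ||f|| = sup_{||x||=1} |f(x)|.
On span{e_1}, ||e_1|| = 1, so ||f|| = |f(e_1)| / ||e_1||
= |1| / 1 = 1.0000

1.0000


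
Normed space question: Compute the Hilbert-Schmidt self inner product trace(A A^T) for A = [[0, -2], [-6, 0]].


trace(A * A^T) = sum of squares of all entries
= 0^2 + (-2)^2 + (-6)^2 + 0^2
= 0 + 4 + 36 + 0
= 40

40


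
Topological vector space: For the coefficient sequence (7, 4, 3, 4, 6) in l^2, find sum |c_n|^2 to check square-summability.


sum |c_n|^2 = 7^2 + 4^2 + 3^2 + 4^2 + 6^2
= 49 + 16 + 9 + 16 + 36
= 126

126


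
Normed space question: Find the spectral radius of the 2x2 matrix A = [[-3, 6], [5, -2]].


For a 2x2 matrix, eigenvalues satisfy lambda^2 - (trace)*lambda + det = 0
trace = -3 + -2 = -5
det = -3*-2 - 6*5 = -24
discriminant = (-5)^2 - 4*(-24) = 121
spectral radius = max |eigenvalue| = 8.0000

8.0000


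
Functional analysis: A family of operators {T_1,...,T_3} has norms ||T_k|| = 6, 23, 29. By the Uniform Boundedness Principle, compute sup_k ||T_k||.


By the Uniform Boundedness Principle, the supremum of norms is finite.
sup_k ||T_k|| = max(6, 23, 29) = 29

29


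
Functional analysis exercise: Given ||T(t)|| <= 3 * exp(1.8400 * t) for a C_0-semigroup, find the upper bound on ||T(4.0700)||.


||T(4.0700)|| <= 3 * exp(1.8400 * 4.0700)
= 3 * exp(7.4888)
= 3 * 1787.9053
= 5363.7160

5363.7160


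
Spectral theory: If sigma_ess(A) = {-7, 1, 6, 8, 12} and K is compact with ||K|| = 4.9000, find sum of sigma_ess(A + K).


By Weyl's theorem, the essential spectrum is invariant under compact perturbations.
sigma_ess(A + K) = sigma_ess(A) = {-7, 1, 6, 8, 12}
Sum = -7 + 1 + 6 + 8 + 12 = 20

20


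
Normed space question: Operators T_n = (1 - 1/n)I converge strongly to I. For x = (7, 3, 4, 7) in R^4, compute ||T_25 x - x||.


T_25 x - x = (1 - 1/25)x - x = -x/25
||x|| = sqrt(123) = 11.0905
||T_25 x - x|| = ||x||/25 = 11.0905/25 = 0.4436

0.4436


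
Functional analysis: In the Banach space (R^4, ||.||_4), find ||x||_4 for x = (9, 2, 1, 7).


The l^4 norm = (sum |x_i|^4)^(1/4)
Sum of 4th powers = 6561 + 16 + 1 + 2401 = 8979
||x||_4 = (8979)^(1/4) = 9.7344

9.7344


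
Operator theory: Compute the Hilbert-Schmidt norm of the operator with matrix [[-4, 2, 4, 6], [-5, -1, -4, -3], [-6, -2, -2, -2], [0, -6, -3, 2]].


The Hilbert-Schmidt norm is sqrt(sum of squares of all entries).
Sum of squares = (-4)^2 + 2^2 + 4^2 + 6^2 + (-5)^2 + (-1)^2 + (-4)^2 + (-3)^2 + (-6)^2 + (-2)^2 + (-2)^2 + (-2)^2 + 0^2 + (-6)^2 + (-3)^2 + 2^2
= 16 + 4 + 16 + 36 + 25 + 1 + 16 + 9 + 36 + 4 + 4 + 4 + 0 + 36 + 9 + 4 = 220
||T||_HS = sqrt(220) = 14.8324

14.8324


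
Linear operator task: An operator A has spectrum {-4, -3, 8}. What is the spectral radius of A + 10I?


Spectrum of A + 10I = {6, 7, 18}
Spectral radius = max |lambda| over the shifted spectrum
= max(6, 7, 18) = 18

18


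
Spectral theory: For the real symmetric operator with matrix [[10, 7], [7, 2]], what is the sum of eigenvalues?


For a self-adjoint (symmetric) matrix, the eigenvalues are real.
The sum of eigenvalues equals the trace of the matrix.
trace = 10 + 2 = 12

12


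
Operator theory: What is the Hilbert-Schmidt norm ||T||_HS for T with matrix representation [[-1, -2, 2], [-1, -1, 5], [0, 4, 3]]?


The Hilbert-Schmidt norm is sqrt(sum of squares of all entries).
Sum of squares = (-1)^2 + (-2)^2 + 2^2 + (-1)^2 + (-1)^2 + 5^2 + 0^2 + 4^2 + 3^2
= 1 + 4 + 4 + 1 + 1 + 25 + 0 + 16 + 9 = 61
||T||_HS = sqrt(61) = 7.8102

7.8102


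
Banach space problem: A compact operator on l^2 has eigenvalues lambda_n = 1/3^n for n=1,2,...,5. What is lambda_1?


The eigenvalue formula gives lambda_1 = 1/3^1
= 1/3
= 0.3333

0.3333


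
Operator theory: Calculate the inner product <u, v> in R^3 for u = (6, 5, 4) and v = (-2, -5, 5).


Computing the standard inner product <u, v> = sum u_i * v_i
= 6*-2 + 5*-5 + 4*5
= -12 + -25 + 20
= -17

-17


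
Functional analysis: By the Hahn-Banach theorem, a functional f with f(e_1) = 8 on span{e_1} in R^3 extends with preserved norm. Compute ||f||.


The norm of f is given by ||f|| = sup_{||x||=1} |f(x)|.
On span{e_1}, ||e_1|| = 1, so ||f|| = |f(e_1)| / ||e_1||
= |8| / 1 = 8.0000

8.0000


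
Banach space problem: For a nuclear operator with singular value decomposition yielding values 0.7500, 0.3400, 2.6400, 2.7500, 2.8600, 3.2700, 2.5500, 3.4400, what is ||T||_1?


The nuclear norm is the sum of all singular values.
||T||_1 = 0.7500 + 0.3400 + 2.6400 + 2.7500 + 2.8600 + 3.2700 + 2.5500 + 3.4400
= 18.6000

18.6000


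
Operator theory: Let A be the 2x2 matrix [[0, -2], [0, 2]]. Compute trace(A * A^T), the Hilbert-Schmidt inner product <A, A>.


trace(A * A^T) = sum of squares of all entries
= 0^2 + (-2)^2 + 0^2 + 2^2
= 0 + 4 + 0 + 4
= 8

8


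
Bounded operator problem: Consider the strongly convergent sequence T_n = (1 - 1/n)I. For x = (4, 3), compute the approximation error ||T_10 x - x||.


T_10 x - x = (1 - 1/10)x - x = -x/10
||x|| = sqrt(25) = 5.0000
||T_10 x - x|| = ||x||/10 = 5.0000/10 = 0.5000

0.5000


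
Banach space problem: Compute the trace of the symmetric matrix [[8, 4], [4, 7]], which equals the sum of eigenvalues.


For a self-adjoint (symmetric) matrix, the eigenvalues are real.
The sum of eigenvalues equals the trace of the matrix.
trace = 8 + 7 = 15

15


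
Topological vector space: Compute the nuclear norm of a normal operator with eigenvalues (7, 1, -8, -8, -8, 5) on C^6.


For a normal operator, singular values equal |eigenvalues|.
Trace norm = sum |lambda_i| = 7 + 1 + 8 + 8 + 8 + 5
= 37

37


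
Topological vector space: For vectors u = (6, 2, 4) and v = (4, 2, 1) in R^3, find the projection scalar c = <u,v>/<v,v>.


Computing <u,v> = 6*4 + 2*2 + 4*1 = 32
Computing <v,v> = 4^2 + 2^2 + 1^2 = 21
Projection coefficient = 32/21 = 1.5238

1.5238


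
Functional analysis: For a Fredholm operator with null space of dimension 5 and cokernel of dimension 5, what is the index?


The Fredholm index is defined as ind(T) = dim(ker T) - dim(coker T)
= 5 - 5
= 0

0


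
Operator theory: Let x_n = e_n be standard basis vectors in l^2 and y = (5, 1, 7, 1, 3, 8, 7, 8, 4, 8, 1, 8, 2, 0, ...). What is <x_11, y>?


x_11 = e_11 is the standard basis vector with 1 in position 11.
<x_11, y> = y_11 = 1
As n -> infinity, <x_n, y> -> 0, confirming weak convergence of (x_n) to 0.

1


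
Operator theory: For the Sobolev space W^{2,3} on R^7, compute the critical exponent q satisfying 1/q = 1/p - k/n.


Using the Sobolev embedding formula: 1/q = 1/p - k/n
1/q = 1/3 - 2/7 = 1/21
q = 1/(1/21) = 21

21.0000


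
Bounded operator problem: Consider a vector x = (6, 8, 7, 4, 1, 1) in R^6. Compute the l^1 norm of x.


The l^1 norm equals the sum of absolute values of all components.
||x||_1 = 6 + 8 + 7 + 4 + 1 + 1
= 27

27.0000


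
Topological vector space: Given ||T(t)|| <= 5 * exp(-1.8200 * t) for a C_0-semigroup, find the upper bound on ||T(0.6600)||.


||T(0.6600)|| <= 5 * exp(-1.8200 * 0.6600)
= 5 * exp(-1.2012)
= 5 * 0.3008
= 1.5042

1.5042


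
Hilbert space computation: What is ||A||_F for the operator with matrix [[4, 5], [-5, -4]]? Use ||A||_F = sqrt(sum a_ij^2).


||A||_F^2 = sum a_ij^2
= 4^2 + 5^2 + (-5)^2 + (-4)^2
= 16 + 25 + 25 + 16 = 82
||A||_F = sqrt(82) = 9.0554

9.0554


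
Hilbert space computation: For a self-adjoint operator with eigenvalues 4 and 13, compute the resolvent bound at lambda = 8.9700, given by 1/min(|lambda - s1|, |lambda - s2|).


dist(8.9700, {4, 13}) = min(|8.9700 - 4|, |8.9700 - 13|)
= min(4.9700, 4.0300) = 4.0300
Resolvent bound = 1/4.0300 = 0.2481

0.2481


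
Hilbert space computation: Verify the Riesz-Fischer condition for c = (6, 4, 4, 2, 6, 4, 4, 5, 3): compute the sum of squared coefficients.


sum |c_n|^2 = 6^2 + 4^2 + 4^2 + 2^2 + 6^2 + 4^2 + 4^2 + 5^2 + 3^2
= 36 + 16 + 16 + 4 + 36 + 16 + 16 + 25 + 9
= 174

174


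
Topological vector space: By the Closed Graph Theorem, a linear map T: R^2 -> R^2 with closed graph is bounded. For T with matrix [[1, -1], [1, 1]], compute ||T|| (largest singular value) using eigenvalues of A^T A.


A^T A = [[2, 0], [0, 2]]
trace(A^T A) = 4, det(A^T A) = 4
discriminant = 4^2 - 4*4 = 0
Largest eigenvalue of A^T A = (trace + sqrt(disc))/2 = 2.0000
||T|| = sqrt(2.0000) = 1.4142

1.4142


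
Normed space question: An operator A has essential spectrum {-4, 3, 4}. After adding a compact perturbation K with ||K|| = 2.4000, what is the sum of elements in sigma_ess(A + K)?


By Weyl's theorem, the essential spectrum is invariant under compact perturbations.
sigma_ess(A + K) = sigma_ess(A) = {-4, 3, 4}
Sum = -4 + 3 + 4 = 3

3


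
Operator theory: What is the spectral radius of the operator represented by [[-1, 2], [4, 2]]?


For a 2x2 matrix, eigenvalues satisfy lambda^2 - (trace)*lambda + det = 0
trace = -1 + 2 = 1
det = -1*2 - 2*4 = -10
discriminant = 1^2 - 4*(-10) = 41
spectral radius = max |eigenvalue| = 3.7016

3.7016


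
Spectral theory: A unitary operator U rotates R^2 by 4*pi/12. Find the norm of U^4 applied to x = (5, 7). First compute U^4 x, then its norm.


U is a rotation by theta = 4*pi/12
U^4 = rotation by 4*theta = 16*pi/12
cos(16*pi/12) = -0.5000, sin(16*pi/12) = -0.8660
U^4 x = (-0.5000 * 5 - -0.8660 * 7, -0.8660 * 5 + -0.5000 * 7)
= (3.5622, -7.8301)
||U^4 x|| = sqrt(3.5622^2 + (-7.8301)^2) = sqrt(74.0000) = 8.6023

8.6023


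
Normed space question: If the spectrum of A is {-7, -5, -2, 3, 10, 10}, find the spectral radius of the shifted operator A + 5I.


Spectrum of A + 5I = {-2, 0, 3, 8, 15, 15}
Spectral radius = max |lambda| over the shifted spectrum
= max(2, 0, 3, 8, 15, 15) = 15

15


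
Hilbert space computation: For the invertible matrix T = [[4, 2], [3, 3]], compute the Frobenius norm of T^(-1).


det(T) = 4*3 - 2*3 = 6
T^(-1) = (1/6) * [[3, -2], [-3, 4]] = [[0.5000, -0.3333], [-0.5000, 0.6667]]
||T^(-1)||_F^2 = 0.5000^2 + (-0.3333)^2 + (-0.5000)^2 + 0.6667^2 = 1.0556
||T^(-1)||_F = sqrt(1.0556) = 1.0274

1.0274


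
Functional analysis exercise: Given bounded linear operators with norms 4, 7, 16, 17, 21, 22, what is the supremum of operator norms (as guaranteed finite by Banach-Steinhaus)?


By the Uniform Boundedness Principle, the supremum of norms is finite.
sup_k ||T_k|| = max(4, 7, 16, 17, 21, 22) = 22

22


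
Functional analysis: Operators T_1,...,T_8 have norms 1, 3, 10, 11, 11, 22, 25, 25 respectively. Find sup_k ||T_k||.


By the Uniform Boundedness Principle, the supremum of norms is finite.
sup_k ||T_k|| = max(1, 3, 10, 11, 11, 22, 25, 25) = 25

25


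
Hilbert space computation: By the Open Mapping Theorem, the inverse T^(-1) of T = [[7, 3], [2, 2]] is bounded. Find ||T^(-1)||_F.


det(T) = 7*2 - 3*2 = 8
T^(-1) = (1/8) * [[2, -3], [-2, 7]] = [[0.2500, -0.3750], [-0.2500, 0.8750]]
||T^(-1)||_F^2 = 0.2500^2 + (-0.3750)^2 + (-0.2500)^2 + 0.8750^2 = 1.0312
||T^(-1)||_F = sqrt(1.0312) = 1.0155

1.0155


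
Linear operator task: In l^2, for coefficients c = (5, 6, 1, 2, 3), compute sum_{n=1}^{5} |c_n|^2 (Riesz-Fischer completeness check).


sum |c_n|^2 = 5^2 + 6^2 + 1^2 + 2^2 + 3^2
= 25 + 36 + 1 + 4 + 9
= 75

75


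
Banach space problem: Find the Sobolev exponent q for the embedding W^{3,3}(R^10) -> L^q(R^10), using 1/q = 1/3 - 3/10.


Using the Sobolev embedding formula: 1/q = 1/p - k/n
1/q = 1/3 - 3/10 = 1/30
q = 1/(1/30) = 30

30.0000


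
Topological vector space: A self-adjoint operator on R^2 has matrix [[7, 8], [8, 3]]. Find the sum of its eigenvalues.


For a self-adjoint (symmetric) matrix, the eigenvalues are real.
The sum of eigenvalues equals the trace of the matrix.
trace = 7 + 3 = 10

10


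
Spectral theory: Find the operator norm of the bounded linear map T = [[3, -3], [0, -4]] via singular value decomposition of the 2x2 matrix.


A^T A = [[9, -9], [-9, 25]]
trace(A^T A) = 34, det(A^T A) = 144
discriminant = 34^2 - 4*144 = 580
Largest eigenvalue of A^T A = (trace + sqrt(disc))/2 = 29.0416
||T|| = sqrt(29.0416) = 5.3890

5.3890


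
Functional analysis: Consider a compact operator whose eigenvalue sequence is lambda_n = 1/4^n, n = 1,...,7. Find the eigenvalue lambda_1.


The eigenvalue formula gives lambda_1 = 1/4^1
= 1/4
= 0.2500

0.2500


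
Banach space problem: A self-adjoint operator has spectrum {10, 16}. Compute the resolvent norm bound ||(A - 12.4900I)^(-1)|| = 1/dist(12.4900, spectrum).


dist(12.4900, {10, 16}) = min(|12.4900 - 10|, |12.4900 - 16|)
= min(2.4900, 3.5100) = 2.4900
Resolvent bound = 1/2.4900 = 0.4016

0.4016


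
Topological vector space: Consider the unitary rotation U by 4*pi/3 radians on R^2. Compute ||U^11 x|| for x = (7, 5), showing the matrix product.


U is a rotation by theta = 4*pi/3
U^11 = rotation by 11*theta = 44*pi/3 = 2*pi/3 (mod 2*pi)
cos(2*pi/3) = -0.5000, sin(2*pi/3) = 0.8660
U^11 x = (-0.5000 * 7 - 0.8660 * 5, 0.8660 * 7 + -0.5000 * 5)
= (-7.8301, 3.5622)
||U^11 x|| = sqrt((-7.8301)^2 + 3.5622^2) = sqrt(74.0000) = 8.6023

8.6023


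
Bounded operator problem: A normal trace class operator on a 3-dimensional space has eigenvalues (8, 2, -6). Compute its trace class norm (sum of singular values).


For a normal operator, singular values equal |eigenvalues|.
Trace norm = sum |lambda_i| = 8 + 2 + 6
= 16

16


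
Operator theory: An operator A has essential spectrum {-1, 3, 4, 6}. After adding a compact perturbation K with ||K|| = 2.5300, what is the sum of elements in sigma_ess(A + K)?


By Weyl's theorem, the essential spectrum is invariant under compact perturbations.
sigma_ess(A + K) = sigma_ess(A) = {-1, 3, 4, 6}
Sum = -1 + 3 + 4 + 6 = 12

12


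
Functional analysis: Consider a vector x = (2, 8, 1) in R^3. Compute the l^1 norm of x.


The l^1 norm equals the sum of absolute values of all components.
||x||_1 = 2 + 8 + 1
= 11

11.0000


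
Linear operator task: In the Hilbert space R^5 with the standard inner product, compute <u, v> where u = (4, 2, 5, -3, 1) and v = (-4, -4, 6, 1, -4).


Computing the standard inner product <u, v> = sum u_i * v_i
= 4*-4 + 2*-4 + 5*6 + -3*1 + 1*-4
= -16 + -8 + 30 + -3 + -4
= -1

-1


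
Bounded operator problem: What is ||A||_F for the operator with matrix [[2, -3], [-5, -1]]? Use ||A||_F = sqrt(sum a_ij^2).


||A||_F^2 = sum a_ij^2
= 2^2 + (-3)^2 + (-5)^2 + (-1)^2
= 4 + 9 + 25 + 1 = 39
||A||_F = sqrt(39) = 6.2450

6.2450


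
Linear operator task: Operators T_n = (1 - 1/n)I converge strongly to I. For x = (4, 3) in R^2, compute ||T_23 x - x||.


T_23 x - x = (1 - 1/23)x - x = -x/23
||x|| = sqrt(25) = 5.0000
||T_23 x - x|| = ||x||/23 = 5.0000/23 = 0.2174

0.2174


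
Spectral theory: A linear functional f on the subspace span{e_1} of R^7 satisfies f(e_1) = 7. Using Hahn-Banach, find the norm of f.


The norm of f is given by ||f|| = sup_{||x||=1} |f(x)|.
On span{e_1}, ||e_1|| = 1, so ||f|| = |f(e_1)| / ||e_1||
= |7| / 1 = 7.0000

7.0000


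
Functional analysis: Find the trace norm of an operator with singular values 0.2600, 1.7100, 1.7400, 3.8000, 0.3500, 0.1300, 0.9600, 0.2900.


The nuclear norm is the sum of all singular values.
||T||_1 = 0.2600 + 1.7100 + 1.7400 + 3.8000 + 0.3500 + 0.1300 + 0.9600 + 0.2900
= 9.2400

9.2400


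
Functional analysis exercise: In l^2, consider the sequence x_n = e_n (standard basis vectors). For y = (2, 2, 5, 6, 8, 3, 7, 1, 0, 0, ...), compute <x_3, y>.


x_3 = e_3 is the standard basis vector with 1 in position 3.
<x_3, y> = y_3 = 5
As n -> infinity, <x_n, y> -> 0, confirming weak convergence of (x_n) to 0.

5


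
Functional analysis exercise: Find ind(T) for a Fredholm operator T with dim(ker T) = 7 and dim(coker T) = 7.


The Fredholm index is defined as ind(T) = dim(ker T) - dim(coker T)
= 7 - 7
= 0

0


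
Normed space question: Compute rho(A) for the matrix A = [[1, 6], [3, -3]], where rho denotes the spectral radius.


For a 2x2 matrix, eigenvalues satisfy lambda^2 - (trace)*lambda + det = 0
trace = 1 + -3 = -2
det = 1*-3 - 6*3 = -21
discriminant = (-2)^2 - 4*(-21) = 88
spectral radius = max |eigenvalue| = 5.6904

5.6904


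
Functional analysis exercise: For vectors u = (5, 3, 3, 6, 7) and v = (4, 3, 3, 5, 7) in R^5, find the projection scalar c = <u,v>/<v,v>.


Computing <u,v> = 5*4 + 3*3 + 3*3 + 6*5 + 7*7 = 117
Computing <v,v> = 4^2 + 3^2 + 3^2 + 5^2 + 7^2 = 108
Projection coefficient = 117/108 = 1.0833

1.0833


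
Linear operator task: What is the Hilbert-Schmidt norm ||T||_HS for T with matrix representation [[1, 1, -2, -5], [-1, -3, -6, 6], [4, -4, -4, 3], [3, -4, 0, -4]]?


The Hilbert-Schmidt norm is sqrt(sum of squares of all entries).
Sum of squares = 1^2 + 1^2 + (-2)^2 + (-5)^2 + (-1)^2 + (-3)^2 + (-6)^2 + 6^2 + 4^2 + (-4)^2 + (-4)^2 + 3^2 + 3^2 + (-4)^2 + 0^2 + (-4)^2
= 1 + 1 + 4 + 25 + 1 + 9 + 36 + 36 + 16 + 16 + 16 + 9 + 9 + 16 + 0 + 16 = 211
||T||_HS = sqrt(211) = 14.5258

14.5258


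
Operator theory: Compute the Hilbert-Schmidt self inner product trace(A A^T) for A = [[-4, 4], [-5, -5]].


trace(A * A^T) = sum of squares of all entries
= (-4)^2 + 4^2 + (-5)^2 + (-5)^2
= 16 + 16 + 25 + 25
= 82

82


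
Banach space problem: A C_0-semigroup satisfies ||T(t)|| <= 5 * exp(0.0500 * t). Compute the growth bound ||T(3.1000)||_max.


||T(3.1000)|| <= 5 * exp(0.0500 * 3.1000)
= 5 * exp(0.1550)
= 5 * 1.1677
= 5.8383

5.8383


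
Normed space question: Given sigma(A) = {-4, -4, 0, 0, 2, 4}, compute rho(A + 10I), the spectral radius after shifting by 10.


Spectrum of A + 10I = {6, 6, 10, 10, 12, 14}
Spectral radius = max |lambda| over the shifted spectrum
= max(6, 6, 10, 10, 12, 14) = 14

14


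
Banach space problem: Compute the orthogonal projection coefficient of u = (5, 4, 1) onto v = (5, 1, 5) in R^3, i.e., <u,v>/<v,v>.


Computing <u,v> = 5*5 + 4*1 + 1*5 = 34
Computing <v,v> = 5^2 + 1^2 + 5^2 = 51
Projection coefficient = 34/51 = 0.6667

0.6667


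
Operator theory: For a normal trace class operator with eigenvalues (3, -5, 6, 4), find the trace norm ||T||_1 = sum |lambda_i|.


For a normal operator, singular values equal |eigenvalues|.
Trace norm = sum |lambda_i| = 3 + 5 + 6 + 4
= 18

18


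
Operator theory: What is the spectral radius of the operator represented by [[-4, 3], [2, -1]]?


For a 2x2 matrix, eigenvalues satisfy lambda^2 - (trace)*lambda + det = 0
trace = -4 + -1 = -5
det = -4*-1 - 3*2 = -2
discriminant = (-5)^2 - 4*(-2) = 33
spectral radius = max |eigenvalue| = 5.3723

5.3723


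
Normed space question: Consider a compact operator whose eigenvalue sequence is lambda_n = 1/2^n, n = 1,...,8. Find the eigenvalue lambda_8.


The eigenvalue formula gives lambda_8 = 1/2^8
= 1/256
= 0.0039

0.0039


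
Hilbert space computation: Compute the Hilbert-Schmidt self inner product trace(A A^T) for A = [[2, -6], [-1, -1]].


trace(A * A^T) = sum of squares of all entries
= 2^2 + (-6)^2 + (-1)^2 + (-1)^2
= 4 + 36 + 1 + 1
= 42

42


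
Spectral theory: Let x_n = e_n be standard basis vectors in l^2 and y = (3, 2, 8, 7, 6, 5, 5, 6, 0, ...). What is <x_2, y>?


x_2 = e_2 is the standard basis vector with 1 in position 2.
<x_2, y> = y_2 = 2
As n -> infinity, <x_n, y> -> 0, confirming weak convergence of (x_n) to 0.

2


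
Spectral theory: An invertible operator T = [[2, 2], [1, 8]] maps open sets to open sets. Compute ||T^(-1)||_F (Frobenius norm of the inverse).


det(T) = 2*8 - 2*1 = 14
T^(-1) = (1/14) * [[8, -2], [-1, 2]] = [[0.5714, -0.1429], [-0.0714, 0.1429]]
||T^(-1)||_F^2 = 0.5714^2 + (-0.1429)^2 + (-0.0714)^2 + 0.1429^2 = 0.3724
||T^(-1)||_F = sqrt(0.3724) = 0.6103

0.6103


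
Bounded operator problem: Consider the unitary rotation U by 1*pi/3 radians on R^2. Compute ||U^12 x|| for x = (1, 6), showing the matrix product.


U is a rotation by theta = 1*pi/3
U^12 = rotation by 12*theta = 12*pi/3 = 0*pi/3 (mod 2*pi)
cos(0*pi/3) = 1.0000, sin(0*pi/3) = 0.0000
U^12 x = (1.0000 * 1 - 0.0000 * 6, 0.0000 * 1 + 1.0000 * 6)
= (1.0000, 6.0000)
||U^12 x|| = sqrt(1.0000^2 + 6.0000^2) = sqrt(37.0000) = 6.0828

6.0828


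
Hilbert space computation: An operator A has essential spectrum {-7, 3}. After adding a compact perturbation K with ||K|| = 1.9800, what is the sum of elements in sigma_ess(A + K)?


By Weyl's theorem, the essential spectrum is invariant under compact perturbations.
sigma_ess(A + K) = sigma_ess(A) = {-7, 3}
Sum = -7 + 3 = -4

-4


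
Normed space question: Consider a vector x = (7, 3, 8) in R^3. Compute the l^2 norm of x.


The l^2 norm = (sum |x_i|^2)^(1/2)
Sum of 2th powers = 49 + 9 + 64 = 122
||x||_2 = (122)^(1/2) = 11.0454

11.0454


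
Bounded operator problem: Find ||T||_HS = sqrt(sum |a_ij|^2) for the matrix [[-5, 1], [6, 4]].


The Hilbert-Schmidt norm is sqrt(sum of squares of all entries).
Sum of squares = (-5)^2 + 1^2 + 6^2 + 4^2
= 25 + 1 + 36 + 16 = 78
||T||_HS = sqrt(78) = 8.8318

8.8318


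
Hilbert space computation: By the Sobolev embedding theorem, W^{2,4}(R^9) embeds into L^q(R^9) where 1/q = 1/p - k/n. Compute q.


Using the Sobolev embedding formula: 1/q = 1/p - k/n
1/q = 1/4 - 2/9 = 1/36
q = 1/(1/36) = 36

36.0000


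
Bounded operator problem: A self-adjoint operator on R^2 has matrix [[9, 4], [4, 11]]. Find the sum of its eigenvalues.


For a self-adjoint (symmetric) matrix, the eigenvalues are real.
The sum of eigenvalues equals the trace of the matrix.
trace = 9 + 11 = 20

20


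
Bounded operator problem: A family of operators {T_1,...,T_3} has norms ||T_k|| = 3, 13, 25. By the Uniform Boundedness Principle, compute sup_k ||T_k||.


By the Uniform Boundedness Principle, the supremum of norms is finite.
sup_k ||T_k|| = max(3, 13, 25) = 25

25


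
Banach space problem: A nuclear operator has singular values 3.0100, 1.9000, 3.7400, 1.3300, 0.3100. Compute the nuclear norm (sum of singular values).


The nuclear norm is the sum of all singular values.
||T||_1 = 3.0100 + 1.9000 + 3.7400 + 1.3300 + 0.3100
= 10.2900

10.2900


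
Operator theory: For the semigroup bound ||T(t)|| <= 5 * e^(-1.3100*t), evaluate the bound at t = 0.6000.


||T(0.6000)|| <= 5 * exp(-1.3100 * 0.6000)
= 5 * exp(-0.7860)
= 5 * 0.4557
= 2.2783

2.2783


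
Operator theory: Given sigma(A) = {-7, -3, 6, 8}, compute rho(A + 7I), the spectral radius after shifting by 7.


Spectrum of A + 7I = {0, 4, 13, 15}
Spectral radius = max |lambda| over the shifted spectrum
= max(0, 4, 13, 15) = 15

15


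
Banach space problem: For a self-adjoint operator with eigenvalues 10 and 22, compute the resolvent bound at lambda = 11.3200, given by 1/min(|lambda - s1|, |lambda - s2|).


dist(11.3200, {10, 22}) = min(|11.3200 - 10|, |11.3200 - 22|)
= min(1.3200, 10.6800) = 1.3200
Resolvent bound = 1/1.3200 = 0.7576

0.7576


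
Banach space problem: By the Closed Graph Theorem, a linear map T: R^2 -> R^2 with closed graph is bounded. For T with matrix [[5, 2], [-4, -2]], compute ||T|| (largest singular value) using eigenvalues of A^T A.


A^T A = [[41, 18], [18, 8]]
trace(A^T A) = 49, det(A^T A) = 4
discriminant = 49^2 - 4*4 = 2385
Largest eigenvalue of A^T A = (trace + sqrt(disc))/2 = 48.9182
||T|| = sqrt(48.9182) = 6.9942

6.9942


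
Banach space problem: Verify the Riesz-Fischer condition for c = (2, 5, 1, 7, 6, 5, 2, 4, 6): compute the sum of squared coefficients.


sum |c_n|^2 = 2^2 + 5^2 + 1^2 + 7^2 + 6^2 + 5^2 + 2^2 + 4^2 + 6^2
= 4 + 25 + 1 + 49 + 36 + 25 + 4 + 16 + 36
= 196

196


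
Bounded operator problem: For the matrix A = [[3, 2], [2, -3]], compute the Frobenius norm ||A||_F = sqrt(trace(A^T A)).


||A||_F^2 = sum a_ij^2
= 3^2 + 2^2 + 2^2 + (-3)^2
= 9 + 4 + 4 + 9 = 26
||A||_F = sqrt(26) = 5.0990

5.0990


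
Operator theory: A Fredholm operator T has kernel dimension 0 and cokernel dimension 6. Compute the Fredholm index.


The Fredholm index is defined as ind(T) = dim(ker T) - dim(coker T)
= 0 - 6
= -6

-6


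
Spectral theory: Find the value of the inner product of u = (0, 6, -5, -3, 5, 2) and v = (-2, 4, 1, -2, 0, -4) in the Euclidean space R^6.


Computing the standard inner product <u, v> = sum u_i * v_i
= 0*-2 + 6*4 + -5*1 + -3*-2 + 5*0 + 2*-4
= 0 + 24 + -5 + 6 + 0 + -8
= 17

17


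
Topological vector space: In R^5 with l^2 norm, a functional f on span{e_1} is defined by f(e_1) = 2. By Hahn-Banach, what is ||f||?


The norm of f is given by ||f|| = sup_{||x||=1} |f(x)|.
On span{e_1}, ||e_1|| = 1, so ||f|| = |f(e_1)| / ||e_1||
= |2| / 1 = 2.0000

2.0000


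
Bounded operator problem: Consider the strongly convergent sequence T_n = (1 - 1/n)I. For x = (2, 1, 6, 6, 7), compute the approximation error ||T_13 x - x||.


T_13 x - x = (1 - 1/13)x - x = -x/13
||x|| = sqrt(126) = 11.2250
||T_13 x - x|| = ||x||/13 = 11.2250/13 = 0.8635

0.8635


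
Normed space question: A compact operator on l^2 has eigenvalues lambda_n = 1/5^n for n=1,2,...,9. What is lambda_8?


The eigenvalue formula gives lambda_8 = 1/5^8
= 1/390625
= 2.5600e-06

2.5600e-06


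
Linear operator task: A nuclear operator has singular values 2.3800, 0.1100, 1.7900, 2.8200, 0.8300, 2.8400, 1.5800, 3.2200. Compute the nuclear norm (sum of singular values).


The nuclear norm is the sum of all singular values.
||T||_1 = 2.3800 + 0.1100 + 1.7900 + 2.8200 + 0.8300 + 2.8400 + 1.5800 + 3.2200
= 15.5700

15.5700


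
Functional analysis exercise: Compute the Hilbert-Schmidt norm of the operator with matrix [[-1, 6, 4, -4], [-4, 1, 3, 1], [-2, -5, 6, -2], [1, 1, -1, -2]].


The Hilbert-Schmidt norm is sqrt(sum of squares of all entries).
Sum of squares = (-1)^2 + 6^2 + 4^2 + (-4)^2 + (-4)^2 + 1^2 + 3^2 + 1^2 + (-2)^2 + (-5)^2 + 6^2 + (-2)^2 + 1^2 + 1^2 + (-1)^2 + (-2)^2
= 1 + 36 + 16 + 16 + 16 + 1 + 9 + 1 + 4 + 25 + 36 + 4 + 1 + 1 + 1 + 4 = 172
||T||_HS = sqrt(172) = 13.1149

13.1149


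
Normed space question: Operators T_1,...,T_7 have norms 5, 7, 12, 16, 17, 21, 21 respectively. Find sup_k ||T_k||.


By the Uniform Boundedness Principle, the supremum of norms is finite.
sup_k ||T_k|| = max(5, 7, 12, 16, 17, 21, 21) = 21

21


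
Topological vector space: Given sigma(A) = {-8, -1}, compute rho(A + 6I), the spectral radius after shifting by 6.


Spectrum of A + 6I = {-2, 5}
Spectral radius = max |lambda| over the shifted spectrum
= max(2, 5) = 5

5


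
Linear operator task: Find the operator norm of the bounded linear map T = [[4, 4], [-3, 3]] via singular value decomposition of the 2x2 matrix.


A^T A = [[25, 7], [7, 25]]
trace(A^T A) = 50, det(A^T A) = 576
discriminant = 50^2 - 4*576 = 196
Largest eigenvalue of A^T A = (trace + sqrt(disc))/2 = 32.0000
||T|| = sqrt(32.0000) = 5.6569

5.6569


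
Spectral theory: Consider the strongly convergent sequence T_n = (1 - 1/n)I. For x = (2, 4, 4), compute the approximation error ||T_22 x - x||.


T_22 x - x = (1 - 1/22)x - x = -x/22
||x|| = sqrt(36) = 6.0000
||T_22 x - x|| = ||x||/22 = 6.0000/22 = 0.2727

0.2727


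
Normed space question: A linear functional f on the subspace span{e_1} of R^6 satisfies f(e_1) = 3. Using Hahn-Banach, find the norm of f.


The norm of f is given by ||f|| = sup_{||x||=1} |f(x)|.
On span{e_1}, ||e_1|| = 1, so ||f|| = |f(e_1)| / ||e_1||
= |3| / 1 = 3.0000

3.0000


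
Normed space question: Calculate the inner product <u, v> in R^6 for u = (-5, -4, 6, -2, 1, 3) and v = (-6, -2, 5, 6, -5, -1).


Computing the standard inner product <u, v> = sum u_i * v_i
= -5*-6 + -4*-2 + 6*5 + -2*6 + 1*-5 + 3*-1
= 30 + 8 + 30 + -12 + -5 + -3
= 48

48


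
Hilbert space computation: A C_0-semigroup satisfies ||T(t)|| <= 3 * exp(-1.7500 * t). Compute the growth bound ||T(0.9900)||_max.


||T(0.9900)|| <= 3 * exp(-1.7500 * 0.9900)
= 3 * exp(-1.7325)
= 3 * 0.1768
= 0.5305

0.5305


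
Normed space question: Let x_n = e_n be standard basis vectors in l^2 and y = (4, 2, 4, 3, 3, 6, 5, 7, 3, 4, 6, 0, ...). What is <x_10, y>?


x_10 = e_10 is the standard basis vector with 1 in position 10.
<x_10, y> = y_10 = 4
As n -> infinity, <x_n, y> -> 0, confirming weak convergence of (x_n) to 0.

4


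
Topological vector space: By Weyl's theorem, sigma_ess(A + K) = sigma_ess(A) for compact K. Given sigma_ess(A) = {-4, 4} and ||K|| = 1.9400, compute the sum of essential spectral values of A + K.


By Weyl's theorem, the essential spectrum is invariant under compact perturbations.
sigma_ess(A + K) = sigma_ess(A) = {-4, 4}
Sum = -4 + 4 = 0

0


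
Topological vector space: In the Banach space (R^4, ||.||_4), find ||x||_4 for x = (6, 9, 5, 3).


The l^4 norm = (sum |x_i|^4)^(1/4)
Sum of 4th powers = 1296 + 6561 + 625 + 81 = 8563
||x||_4 = (8563)^(1/4) = 9.6196

9.6196


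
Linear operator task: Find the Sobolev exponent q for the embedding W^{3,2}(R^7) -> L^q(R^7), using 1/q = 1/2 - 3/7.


Using the Sobolev embedding formula: 1/q = 1/p - k/n
1/q = 1/2 - 3/7 = 1/14
q = 1/(1/14) = 14

14.0000


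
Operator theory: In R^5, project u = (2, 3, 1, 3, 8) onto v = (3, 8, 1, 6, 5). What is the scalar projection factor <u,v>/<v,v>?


Computing <u,v> = 2*3 + 3*8 + 1*1 + 3*6 + 8*5 = 89
Computing <v,v> = 3^2 + 8^2 + 1^2 + 6^2 + 5^2 = 135
Projection coefficient = 89/135 = 0.6593

0.6593


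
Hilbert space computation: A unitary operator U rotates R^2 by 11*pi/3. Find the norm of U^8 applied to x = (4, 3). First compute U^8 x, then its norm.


U is a rotation by theta = 11*pi/3
U^8 = rotation by 8*theta = 88*pi/3 = 4*pi/3 (mod 2*pi)
cos(4*pi/3) = -0.5000, sin(4*pi/3) = -0.8660
U^8 x = (-0.5000 * 4 - -0.8660 * 3, -0.8660 * 4 + -0.5000 * 3)
= (0.5981, -4.9641)
||U^8 x|| = sqrt(0.5981^2 + (-4.9641)^2) = sqrt(25.0000) = 5.0000

5.0000


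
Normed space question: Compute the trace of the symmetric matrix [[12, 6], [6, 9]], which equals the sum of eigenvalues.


For a self-adjoint (symmetric) matrix, the eigenvalues are real.
The sum of eigenvalues equals the trace of the matrix.
trace = 12 + 9 = 21

21


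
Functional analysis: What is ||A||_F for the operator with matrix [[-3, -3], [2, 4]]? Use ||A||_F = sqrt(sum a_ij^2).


||A||_F^2 = sum a_ij^2
= (-3)^2 + (-3)^2 + 2^2 + 4^2
= 9 + 9 + 4 + 16 = 38
||A||_F = sqrt(38) = 6.1644

6.1644


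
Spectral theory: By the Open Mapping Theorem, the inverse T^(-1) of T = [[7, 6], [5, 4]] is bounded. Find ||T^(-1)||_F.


det(T) = 7*4 - 6*5 = -2
T^(-1) = (1/-2) * [[4, -6], [-5, 7]] = [[-2.0000, 3.0000], [2.5000, -3.5000]]
||T^(-1)||_F^2 = (-2.0000)^2 + 3.0000^2 + 2.5000^2 + (-3.5000)^2 = 31.5000
||T^(-1)||_F = sqrt(31.5000) = 5.6125

5.6125


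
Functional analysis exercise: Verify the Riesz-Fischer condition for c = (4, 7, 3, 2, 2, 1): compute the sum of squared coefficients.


sum |c_n|^2 = 4^2 + 7^2 + 3^2 + 2^2 + 2^2 + 1^2
= 16 + 49 + 9 + 4 + 4 + 1
= 83

83


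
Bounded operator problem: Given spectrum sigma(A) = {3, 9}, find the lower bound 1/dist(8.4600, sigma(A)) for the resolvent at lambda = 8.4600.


dist(8.4600, {3, 9}) = min(|8.4600 - 3|, |8.4600 - 9|)
= min(5.4600, 0.5400) = 0.5400
Resolvent bound = 1/0.5400 = 1.8519

1.8519


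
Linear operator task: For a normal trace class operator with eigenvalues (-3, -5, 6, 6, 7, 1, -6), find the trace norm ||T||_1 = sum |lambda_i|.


For a normal operator, singular values equal |eigenvalues|.
Trace norm = sum |lambda_i| = 3 + 5 + 6 + 6 + 7 + 1 + 6
= 34

34


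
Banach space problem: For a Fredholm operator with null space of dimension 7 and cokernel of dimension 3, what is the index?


The Fredholm index is defined as ind(T) = dim(ker T) - dim(coker T)
= 7 - 3
= 4

4


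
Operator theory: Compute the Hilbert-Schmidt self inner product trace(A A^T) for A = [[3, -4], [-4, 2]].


trace(A * A^T) = sum of squares of all entries
= 3^2 + (-4)^2 + (-4)^2 + 2^2
= 9 + 16 + 16 + 4
= 45

45


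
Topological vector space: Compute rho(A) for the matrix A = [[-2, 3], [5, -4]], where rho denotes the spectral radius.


For a 2x2 matrix, eigenvalues satisfy lambda^2 - (trace)*lambda + det = 0
trace = -2 + -4 = -6
det = -2*-4 - 3*5 = -7
discriminant = (-6)^2 - 4*(-7) = 64
spectral radius = max |eigenvalue| = 7.0000

7.0000


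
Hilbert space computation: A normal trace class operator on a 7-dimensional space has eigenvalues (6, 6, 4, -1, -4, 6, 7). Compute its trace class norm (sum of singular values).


For a normal operator, singular values equal |eigenvalues|.
Trace norm = sum |lambda_i| = 6 + 6 + 4 + 1 + 4 + 6 + 7
= 34

34


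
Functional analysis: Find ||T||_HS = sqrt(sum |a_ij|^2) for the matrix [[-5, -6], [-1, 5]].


The Hilbert-Schmidt norm is sqrt(sum of squares of all entries).
Sum of squares = (-5)^2 + (-6)^2 + (-1)^2 + 5^2
= 25 + 36 + 1 + 25 = 87
||T||_HS = sqrt(87) = 9.3274

9.3274


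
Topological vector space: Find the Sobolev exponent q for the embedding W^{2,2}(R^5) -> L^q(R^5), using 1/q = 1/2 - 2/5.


Using the Sobolev embedding formula: 1/q = 1/p - k/n
1/q = 1/2 - 2/5 = 1/10
q = 1/(1/10) = 10

10.0000


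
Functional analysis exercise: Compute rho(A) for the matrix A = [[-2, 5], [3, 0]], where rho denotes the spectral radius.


For a 2x2 matrix, eigenvalues satisfy lambda^2 - (trace)*lambda + det = 0
trace = -2 + 0 = -2
det = -2*0 - 5*3 = -15
discriminant = (-2)^2 - 4*(-15) = 64
spectral radius = max |eigenvalue| = 5.0000

5.0000


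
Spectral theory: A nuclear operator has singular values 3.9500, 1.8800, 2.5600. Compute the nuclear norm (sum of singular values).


The nuclear norm is the sum of all singular values.
||T||_1 = 3.9500 + 1.8800 + 2.5600
= 8.3900

8.3900


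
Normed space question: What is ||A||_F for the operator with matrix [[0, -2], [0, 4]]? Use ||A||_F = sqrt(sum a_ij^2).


||A||_F^2 = sum a_ij^2
= 0^2 + (-2)^2 + 0^2 + 4^2
= 0 + 4 + 0 + 16 = 20
||A||_F = sqrt(20) = 4.4721

4.4721


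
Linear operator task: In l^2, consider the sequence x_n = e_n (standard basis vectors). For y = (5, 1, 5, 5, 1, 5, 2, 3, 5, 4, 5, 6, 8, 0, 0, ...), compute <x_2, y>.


x_2 = e_2 is the standard basis vector with 1 in position 2.
<x_2, y> = y_2 = 1
As n -> infinity, <x_n, y> -> 0, confirming weak convergence of (x_n) to 0.

1


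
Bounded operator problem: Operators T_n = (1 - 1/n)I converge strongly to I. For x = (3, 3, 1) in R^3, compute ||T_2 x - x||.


T_2 x - x = (1 - 1/2)x - x = -x/2
||x|| = sqrt(19) = 4.3589
||T_2 x - x|| = ||x||/2 = 4.3589/2 = 2.1794

2.1794


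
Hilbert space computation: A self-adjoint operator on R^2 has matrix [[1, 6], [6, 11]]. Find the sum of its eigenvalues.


For a self-adjoint (symmetric) matrix, the eigenvalues are real.
The sum of eigenvalues equals the trace of the matrix.
trace = 1 + 11 = 12

12


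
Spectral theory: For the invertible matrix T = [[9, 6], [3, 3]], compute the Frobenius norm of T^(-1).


det(T) = 9*3 - 6*3 = 9
T^(-1) = (1/9) * [[3, -6], [-3, 9]] = [[0.3333, -0.6667], [-0.3333, 1.0000]]
||T^(-1)||_F^2 = 0.3333^2 + (-0.6667)^2 + (-0.3333)^2 + 1.0000^2 = 1.6667
||T^(-1)||_F = sqrt(1.6667) = 1.2910

1.2910
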